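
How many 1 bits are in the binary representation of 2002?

7

2002 = 11111010010
Count the 1s: 1 + 1 + 1 + 1 + 1 + 1 + 1 = 7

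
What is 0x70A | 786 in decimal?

1818

0x70A = 11100001010
786 = 01100010010
 OR → 11100011010 = 1818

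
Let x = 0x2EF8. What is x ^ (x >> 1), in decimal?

x = 10111011111000 = 12024
x>>1 = 01011101111100
XOR  = 11100110000100 = 14724
(x ^ (x >> 1) gives the standard binary-reflected Gray code of x.)

14724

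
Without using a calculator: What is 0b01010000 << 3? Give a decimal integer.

640

x = 0001010000
shift left by 3 → 1010000000 = 640
(equivalently, 80 × 2^3 = 80 × 8)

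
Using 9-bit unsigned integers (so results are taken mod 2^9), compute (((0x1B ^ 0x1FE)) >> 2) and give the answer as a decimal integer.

121

0x1B = 000011011
0x1FE = 111111110
→ ^ → 111100101 = 485
→ >> 2 → 001111001 = 121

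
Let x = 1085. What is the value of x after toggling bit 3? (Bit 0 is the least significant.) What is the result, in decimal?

x = 10000111101
bit 3 is currently 1; toggle it via x ^ (1 << 3) = x ^ 8
→ 10000110101 = 1077

1077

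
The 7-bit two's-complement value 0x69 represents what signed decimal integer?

-23

pattern = 1101001 (MSB is 1 ⇒ negative)
Invert: 0010110, add 1 → 0010111 = 23, so the value is -23.
(Equivalently: 105 - 2^7 = 105 - 128 = -23.)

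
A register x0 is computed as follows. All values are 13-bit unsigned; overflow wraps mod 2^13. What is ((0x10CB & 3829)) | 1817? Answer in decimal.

2009

0x10CB = 1000011001011
3829 = 0111011110101
→ & → 0000011000001 = 193
1817 = 0011100011001
→ | → 0011111011001 = 2009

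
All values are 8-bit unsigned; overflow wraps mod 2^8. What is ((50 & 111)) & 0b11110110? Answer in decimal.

34

50 = 00110010
111 = 01101111
→ & → 00100010 = 34
0b11110110 = 11110110
→ & → 00100010 = 34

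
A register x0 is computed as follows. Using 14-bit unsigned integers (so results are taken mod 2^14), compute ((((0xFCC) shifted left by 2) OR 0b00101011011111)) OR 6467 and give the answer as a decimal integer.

0xFCC = 00111111001100
→ shifted left by 2 (mod 2^14) → 11111100110000 = 16176
0b00101011011111 = 00101011011111
→ OR → 11111111111111 = 16383
6467 = 01100101000011
→ OR → 11111111111111 = 16383

16383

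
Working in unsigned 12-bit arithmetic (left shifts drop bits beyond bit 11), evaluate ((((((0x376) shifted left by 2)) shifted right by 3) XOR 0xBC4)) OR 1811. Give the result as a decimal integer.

3967

0x376 = 001101110110
→ shifted left by 2 (mod 2^12) → 110111011000 = 3544
→ shifted right by 3 → 000110111011 = 443
0xBC4 = 101111000100
→ XOR → 101001111111 = 2687
1811 = 011100010011
→ OR → 111101111111 = 3967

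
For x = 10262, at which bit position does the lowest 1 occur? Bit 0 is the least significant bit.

1

10262 = 10100000010110
Trailing zeros: 1, so the lowest set bit is bit 1 (value 2).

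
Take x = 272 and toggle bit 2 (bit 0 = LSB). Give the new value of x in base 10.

x = 00100010000
bit 2 is currently 0; toggle it via x ^ (1 << 2) = x ^ 4
→ 00100010100 = 276

276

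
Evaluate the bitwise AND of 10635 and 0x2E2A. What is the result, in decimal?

10635 = 10100110001011
0x2E2A = 10111000101010
AND → 10100000001010 = 10250

10250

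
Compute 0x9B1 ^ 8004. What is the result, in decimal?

5877

0x9B1 = 0100110110001
8004 = 1111101000100
XOR → 1011011110101 = 5877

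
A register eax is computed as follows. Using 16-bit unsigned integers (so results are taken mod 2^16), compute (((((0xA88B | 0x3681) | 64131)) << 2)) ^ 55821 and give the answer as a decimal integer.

8225

0xA88B = 1010100010001011
0x3681 = 0011011010000001
→ | → 1011111010001011 = 48779
64131 = 1111101010000011
→ | → 1111111010001011 = 65163
→ << 2 (mod 2^16) → 1111101000101100 = 64044
55821 = 1101101000001101
→ ^ → 0010000000100001 = 8225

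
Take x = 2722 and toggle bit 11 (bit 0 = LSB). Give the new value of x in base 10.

674

x = 0101010100010
bit 11 is currently 1; toggle it via x ^ (1 << 11) = x ^ 2048
→ 0001010100010 = 674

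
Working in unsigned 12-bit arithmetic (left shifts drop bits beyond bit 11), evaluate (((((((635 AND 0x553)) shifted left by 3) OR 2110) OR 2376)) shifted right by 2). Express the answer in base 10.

635 = 001001111011
0x553 = 010101010011
→ AND → 000001010011 = 83
→ shifted left by 3 (mod 2^12) → 001010011000 = 664
2110 = 100000111110
→ OR → 101010111110 = 2750
2376 = 100101001000
→ OR → 101111111110 = 3070
→ shifted right by 2 → 001011111111 = 767

767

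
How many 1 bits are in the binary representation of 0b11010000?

3

n = 11010000
Count the 1s: 1 + 1 + 1 = 3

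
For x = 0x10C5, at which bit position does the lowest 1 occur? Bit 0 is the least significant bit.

0x10C5 = 1000011000101
Trailing zeros: 0, so the lowest set bit is bit 0 (value 1).

0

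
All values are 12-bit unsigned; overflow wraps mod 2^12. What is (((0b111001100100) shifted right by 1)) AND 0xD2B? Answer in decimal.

0b111001100100 = 111001100100
→ shifted right by 1 → 011100110010 = 1842
0xD2B = 110100101011
→ AND → 010100100010 = 1314

1314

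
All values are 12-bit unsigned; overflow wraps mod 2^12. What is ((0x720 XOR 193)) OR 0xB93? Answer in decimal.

0x720 = 011100100000
193 = 000011000001
→ XOR → 011111100001 = 2017
0xB93 = 101110010011
→ OR → 111111110011 = 4083

4083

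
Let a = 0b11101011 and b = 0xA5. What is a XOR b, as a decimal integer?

78

a = 11101011
0xA5 = 10100101
XOR → 01001110 = 78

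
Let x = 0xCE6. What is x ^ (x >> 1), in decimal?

2709

x = 110011100110 = 3302
x>>1 = 011001110011
XOR  = 101010010101 = 2709
(x ^ (x >> 1) gives the standard binary-reflected Gray code of x.)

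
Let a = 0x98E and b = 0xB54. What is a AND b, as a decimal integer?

2308

0x98E = 100110001110
0xB54 = 101101010100
AND → 100100000100 = 2308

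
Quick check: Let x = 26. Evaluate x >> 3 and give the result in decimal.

26 = 11010
shift right by 3 → 00011 = 3
(equivalently, floor(26 / 8))

3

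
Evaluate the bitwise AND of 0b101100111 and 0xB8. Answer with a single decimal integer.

a = 101100111
0xB8 = 010111000
AND → 000100000 = 32

32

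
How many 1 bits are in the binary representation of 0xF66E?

11

0xF66E = 1111011001101110
Count the 1s: 1 + 1 + 1 + 1 + 1 + 1 + 1 + 1 + 1 + 1 + 1 = 11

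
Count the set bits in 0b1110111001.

7

n = 1110111001
Count the 1s: 1 + 1 + 1 + 1 + 1 + 1 + 1 = 7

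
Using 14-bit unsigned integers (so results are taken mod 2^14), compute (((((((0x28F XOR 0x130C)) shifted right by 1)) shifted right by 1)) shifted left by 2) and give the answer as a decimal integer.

4480

0x28F = 00001010001111
0x130C = 01001100001100
→ XOR → 01000110000011 = 4483
→ shifted right by 1 → 00100011000001 = 2241
→ shifted right by 1 → 00010001100000 = 1120
→ shifted left by 2 (mod 2^14) → 01000110000000 = 4480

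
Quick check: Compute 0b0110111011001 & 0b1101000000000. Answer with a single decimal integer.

2048

a = 0110111011001
b = 1101000000000
AND → 0100000000000 = 2048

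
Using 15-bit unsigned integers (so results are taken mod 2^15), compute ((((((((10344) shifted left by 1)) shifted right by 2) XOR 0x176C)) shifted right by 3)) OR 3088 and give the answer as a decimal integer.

3195

10344 = 010100001101000
→ shifted left by 1 (mod 2^15) → 101000011010000 = 20688
→ shifted right by 2 → 001010000110100 = 5172
0x176C = 001011101101100
→ XOR → 000001101011000 = 856
→ shifted right by 3 → 000000001101011 = 107
3088 = 000110000010000
→ OR → 000110001111011 = 3195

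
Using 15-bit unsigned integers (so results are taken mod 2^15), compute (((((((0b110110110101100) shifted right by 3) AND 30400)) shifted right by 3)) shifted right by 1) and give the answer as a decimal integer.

72

0b110110110101100 = 110110110101100
→ shifted right by 3 → 000110110110101 = 3509
30400 = 111011011000000
→ AND → 000010010000000 = 1152
→ shifted right by 3 → 000000010010000 = 144
→ shifted right by 1 → 000000001001000 = 72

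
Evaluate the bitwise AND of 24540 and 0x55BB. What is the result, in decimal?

24540 = 101111111011100
0x55BB = 101010110111011
AND → 101010110011000 = 21912

21912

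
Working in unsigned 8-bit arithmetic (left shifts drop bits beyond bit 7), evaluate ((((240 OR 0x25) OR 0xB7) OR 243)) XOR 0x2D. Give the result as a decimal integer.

240 = 11110000
0x25 = 00100101
→ OR → 11110101 = 245
0xB7 = 10110111
→ OR → 11110111 = 247
243 = 11110011
→ OR → 11110111 = 247
0x2D = 00101101
→ XOR → 11011010 = 218

218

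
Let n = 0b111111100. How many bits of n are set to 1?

n = 111111100
Count the 1s: 1 + 1 + 1 + 1 + 1 + 1 + 1 = 7

7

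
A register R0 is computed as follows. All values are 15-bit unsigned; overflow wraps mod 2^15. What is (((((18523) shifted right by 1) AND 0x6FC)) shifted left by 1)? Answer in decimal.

2136

18523 = 100100001011011
→ shifted right by 1 → 010010000101101 = 9261
0x6FC = 000011011111100
→ AND → 000010000101100 = 1068
→ shifted left by 1 (mod 2^15) → 000100001011000 = 2136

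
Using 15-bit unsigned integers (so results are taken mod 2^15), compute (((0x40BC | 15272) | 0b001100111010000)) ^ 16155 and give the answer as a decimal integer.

17639

0x40BC = 100000010111100
15272 = 011101110101000
→ | → 111101110111100 = 31676
0b001100111010000 = 001100111010000
→ | → 111101111111100 = 31740
16155 = 011111100011011
→ ^ → 100010011100111 = 17639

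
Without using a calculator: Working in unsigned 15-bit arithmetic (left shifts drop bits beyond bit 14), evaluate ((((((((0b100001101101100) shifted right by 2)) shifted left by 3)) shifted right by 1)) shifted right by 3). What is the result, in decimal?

109

0b100001101101100 = 100001101101100
→ shifted right by 2 → 001000011011011 = 4315
→ shifted left by 3 (mod 2^15) → 000011011011000 = 1752
→ shifted right by 1 → 000001101101100 = 876
→ shifted right by 3 → 000000001101101 = 109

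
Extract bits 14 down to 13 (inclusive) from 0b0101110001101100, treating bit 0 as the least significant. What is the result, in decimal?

2

v = 0101110001101100
Shift right by 13: 010
Mask low 2 bits: 10 = 2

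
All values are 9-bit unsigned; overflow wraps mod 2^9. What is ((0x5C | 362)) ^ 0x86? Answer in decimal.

504

0x5C = 001011100
362 = 101101010
→ | → 101111110 = 382
0x86 = 010000110
→ ^ → 111111000 = 504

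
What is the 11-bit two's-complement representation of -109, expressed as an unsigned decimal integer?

1939

109 in 11 bits: 00001101101
Invert: 11110010010
Add 1:  11110010011 = 1939
(Check: 2^11 - 109 = 2048 - 109 = 1939.)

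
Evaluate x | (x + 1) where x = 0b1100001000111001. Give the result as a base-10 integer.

49723

x = 1100001000111001 = 49721
x + 1 = 1100001000111010
OR    = 1100001000111011 = 49723
(x | (x + 1) sets the lowest cleared bit.)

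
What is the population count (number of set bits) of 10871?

10871 = 10101001110111
Count the 1s: 1 + 1 + 1 + 1 + 1 + 1 + 1 + 1 + 1 = 9

9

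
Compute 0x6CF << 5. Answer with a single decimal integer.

55776

0x6CF = 0000011011001111
shift left by 5 → 1101100111100000 = 55776
(equivalently, 1743 × 2^5 = 1743 × 32)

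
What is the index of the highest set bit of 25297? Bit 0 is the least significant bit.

14

25297 = 110001011010001
The topmost 1 is at position 14 (since 2^14 = 16384 ≤ 25297 < 32768).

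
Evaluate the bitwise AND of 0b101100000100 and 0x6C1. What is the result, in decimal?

a = 101100000100
0x6C1 = 011011000001
AND → 001000000000 = 512

512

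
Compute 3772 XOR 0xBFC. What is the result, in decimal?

3772 = 111010111100
0xBFC = 101111111100
XOR → 010101000000 = 1344

1344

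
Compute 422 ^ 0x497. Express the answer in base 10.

1329

422 = 00110100110
0x497 = 10010010111
XOR → 10100110001 = 1329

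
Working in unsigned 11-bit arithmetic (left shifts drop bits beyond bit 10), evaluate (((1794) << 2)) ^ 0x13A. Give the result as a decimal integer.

1794 = 11100000010
→ << 2 (mod 2^11) → 10000001000 = 1032
0x13A = 00100111010
→ ^ → 10100110010 = 1330

1330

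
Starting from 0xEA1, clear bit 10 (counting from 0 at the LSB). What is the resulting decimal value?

2721

x = 111010100001
bit 10 is currently 1; clear it via x & ~(1 << 10) = x & ~1024
→ 101010100001 = 2721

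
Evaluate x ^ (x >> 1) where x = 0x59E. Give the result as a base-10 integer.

1873

x = 10110011110 = 1438
x>>1 = 01011001111
XOR  = 11101010001 = 1873
(x ^ (x >> 1) gives the standard binary-reflected Gray code of x.)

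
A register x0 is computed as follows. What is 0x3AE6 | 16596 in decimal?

0x3AE6 = 011101011100110
16596 = 100000011010100
 OR → 111101011110110 = 31478

31478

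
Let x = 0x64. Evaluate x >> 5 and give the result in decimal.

0x64 = 1100100
shift right by 5 → 0000011 = 3
(equivalently, floor(100 / 32))

3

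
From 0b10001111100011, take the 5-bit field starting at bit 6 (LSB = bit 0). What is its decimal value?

15

v = 10001111100011
Shift right by 6: 10001111
Mask low 5 bits: 01111 = 15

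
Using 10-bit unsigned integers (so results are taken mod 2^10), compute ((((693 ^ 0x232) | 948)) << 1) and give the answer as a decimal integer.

693 = 1010110101
0x232 = 1000110010
→ ^ → 0010000111 = 135
948 = 1110110100
→ | → 1110110111 = 951
→ << 1 (mod 2^10) → 1101101110 = 878

878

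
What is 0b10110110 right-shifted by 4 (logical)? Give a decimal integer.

x = 10110110
shift right by 4 → 00001011 = 11
(equivalently, floor(182 / 16))

11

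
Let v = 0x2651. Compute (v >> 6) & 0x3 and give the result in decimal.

v = 0010011001010001
Shift right by 6: 0010011001
Mask low 2 bits: 01 = 1

1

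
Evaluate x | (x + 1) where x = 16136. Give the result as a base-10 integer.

x = 11111100001000 = 16136
x + 1 = 11111100001001
OR    = 11111100001001 = 16137
(x | (x + 1) sets the lowest cleared bit.)

16137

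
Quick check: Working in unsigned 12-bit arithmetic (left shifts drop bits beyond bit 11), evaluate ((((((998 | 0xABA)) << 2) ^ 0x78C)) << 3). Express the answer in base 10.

928

998 = 001111100110
0xABA = 101010111010
→ | → 101111111110 = 3070
→ << 2 (mod 2^12) → 111111111000 = 4088
0x78C = 011110001100
→ ^ → 100001110100 = 2164
→ << 3 (mod 2^12) → 001110100000 = 928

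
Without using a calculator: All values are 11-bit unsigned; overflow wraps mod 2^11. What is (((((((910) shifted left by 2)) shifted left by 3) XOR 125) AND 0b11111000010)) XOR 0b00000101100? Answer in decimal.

910 = 01110001110
→ shifted left by 2 (mod 2^11) → 11000111000 = 1592
→ shifted left by 3 (mod 2^11) → 00111000000 = 448
125 = 00001111101
→ XOR → 00110111101 = 445
0b11111000010 = 11111000010
→ AND → 00110000000 = 384
0b00000101100 = 00000101100
→ XOR → 00110101100 = 428

428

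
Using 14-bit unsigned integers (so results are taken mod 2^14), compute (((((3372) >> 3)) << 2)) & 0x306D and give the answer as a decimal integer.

4

3372 = 00110100101100
→ >> 3 → 00000110100101 = 421
→ << 2 (mod 2^14) → 00011010010100 = 1684
0x306D = 11000001101101
→ & → 00000000000100 = 4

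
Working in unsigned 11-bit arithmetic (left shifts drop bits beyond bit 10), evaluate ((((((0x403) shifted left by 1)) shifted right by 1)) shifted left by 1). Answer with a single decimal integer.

6

0x403 = 10000000011
→ shifted left by 1 (mod 2^11) → 00000000110 = 6
→ shifted right by 1 → 00000000011 = 3
→ shifted left by 1 (mod 2^11) → 00000000110 = 6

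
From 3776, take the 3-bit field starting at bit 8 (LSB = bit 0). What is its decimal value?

v = 00111011000000
Shift right by 8: 001110
Mask low 3 bits: 110 = 6

6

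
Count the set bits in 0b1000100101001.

5

n = 1000100101001
Count the 1s: 1 + 1 + 1 + 1 + 1 = 5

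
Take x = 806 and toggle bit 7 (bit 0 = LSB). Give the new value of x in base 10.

x = 001100100110
bit 7 is currently 0; toggle it via x ^ (1 << 7) = x ^ 128
→ 001110100110 = 934

934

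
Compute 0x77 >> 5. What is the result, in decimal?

0x77 = 1110111
shift right by 5 → 0000011 = 3
(equivalently, floor(119 / 32))

3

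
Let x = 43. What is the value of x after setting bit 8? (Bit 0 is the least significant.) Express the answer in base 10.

299

x = 000101011
bit 8 is currently 0; set it via x | (1 << 8) = x | 256
→ 100101011 = 299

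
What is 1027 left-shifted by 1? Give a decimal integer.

1027 = 010000000011
shift left by 1 → 100000000110 = 2054
(equivalently, 1027 × 2^1 = 1027 × 2)

2054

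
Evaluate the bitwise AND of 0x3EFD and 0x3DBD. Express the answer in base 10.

0x3EFD = 11111011111101
0x3DBD = 11110110111101
AND → 11110010111101 = 15549

15549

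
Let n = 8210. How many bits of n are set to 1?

8210 = 10000000010010
Count the 1s: 1 + 1 + 1 = 3

3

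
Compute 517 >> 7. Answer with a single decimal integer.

517 = 1000000101
shift right by 7 → 0000000100 = 4
(equivalently, floor(517 / 128))

4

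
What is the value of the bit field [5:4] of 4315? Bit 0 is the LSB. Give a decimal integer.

1

v = 1000011011011
Shift right by 4: 100001101
Mask low 2 bits: 01 = 1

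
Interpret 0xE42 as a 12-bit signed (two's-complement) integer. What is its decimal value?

-446

pattern = 111001000010 (MSB is 1 ⇒ negative)
Invert: 000110111101, add 1 → 000110111110 = 446, so the value is -446.
(Equivalently: 3650 - 2^12 = 3650 - 4096 = -446.)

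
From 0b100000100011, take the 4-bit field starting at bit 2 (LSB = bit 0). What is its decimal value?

8

v = 100000100011
Shift right by 2: 1000001000
Mask low 4 bits: 1000 = 8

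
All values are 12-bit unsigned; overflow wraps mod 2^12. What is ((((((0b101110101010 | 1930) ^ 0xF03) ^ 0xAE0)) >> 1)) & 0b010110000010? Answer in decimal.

0b101110101010 = 101110101010
1930 = 011110001010
→ | → 111110101010 = 4010
0xF03 = 111100000011
→ ^ → 000010101001 = 169
0xAE0 = 101011100000
→ ^ → 101001001001 = 2633
→ >> 1 → 010100100100 = 1316
0b010110000010 = 010110000010
→ & → 010100000000 = 1280

1280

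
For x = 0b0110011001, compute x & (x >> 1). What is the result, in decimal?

136

x = 110011001 = 409
x>>1 = 011001100
AND  = 010001000 = 136
(x & (x >> 1) has a 1 wherever x has two consecutive 1 bits.)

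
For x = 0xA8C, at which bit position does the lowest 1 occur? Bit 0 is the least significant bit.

0xA8C = 101010001100
Trailing zeros: 2, so the lowest set bit is bit 2 (value 4).

2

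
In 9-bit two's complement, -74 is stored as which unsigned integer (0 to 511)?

438

74 in 9 bits: 001001010
Invert: 110110101
Add 1:  110110110 = 438
(Check: 2^9 - 74 = 512 - 74 = 438.)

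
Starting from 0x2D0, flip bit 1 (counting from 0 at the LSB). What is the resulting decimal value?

x = 01011010000
bit 1 is currently 0; toggle it via x ^ (1 << 1) = x ^ 2
→ 01011010010 = 722

722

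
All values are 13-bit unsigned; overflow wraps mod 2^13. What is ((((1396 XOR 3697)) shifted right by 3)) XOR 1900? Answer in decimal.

1396 = 0010101110100
3697 = 0111001110001
→ XOR → 0101100000101 = 2821
→ shifted right by 3 → 0000101100000 = 352
1900 = 0011101101100
→ XOR → 0011000001100 = 1548

1548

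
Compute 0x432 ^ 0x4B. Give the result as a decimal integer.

0x432 = 10000110010
0x4B = 00001001011
XOR → 10001111001 = 1145

1145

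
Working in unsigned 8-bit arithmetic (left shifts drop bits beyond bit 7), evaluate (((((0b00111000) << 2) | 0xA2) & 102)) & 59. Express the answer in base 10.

0b00111000 = 00111000
→ << 2 (mod 2^8) → 11100000 = 224
0xA2 = 10100010
→ | → 11100010 = 226
102 = 01100110
→ & → 01100010 = 98
59 = 00111011
→ & → 00100010 = 34

34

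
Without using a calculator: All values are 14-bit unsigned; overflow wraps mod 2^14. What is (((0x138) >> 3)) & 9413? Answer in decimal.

0x138 = 00000100111000
→ >> 3 → 00000000100111 = 39
9413 = 10010011000101
→ & → 00000000000101 = 5

5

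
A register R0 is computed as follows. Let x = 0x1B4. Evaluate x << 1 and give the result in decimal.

0x1B4 = 0110110100
shift left by 1 → 1101101000 = 872
(equivalently, 436 × 2^1 = 436 × 2)

872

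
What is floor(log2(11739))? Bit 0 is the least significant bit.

11739 = 10110111011011
The topmost 1 is at position 13 (since 2^13 = 8192 ≤ 11739 < 16384).

13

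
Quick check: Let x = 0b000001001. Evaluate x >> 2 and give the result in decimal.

x = 1001
shift right by 2 → 0010 = 2
(equivalently, floor(9 / 4))

2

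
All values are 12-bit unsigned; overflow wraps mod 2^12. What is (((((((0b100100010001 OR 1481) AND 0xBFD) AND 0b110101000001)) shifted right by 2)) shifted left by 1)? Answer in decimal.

1184

0b100100010001 = 100100010001
1481 = 010111001001
→ OR → 110111011001 = 3545
0xBFD = 101111111101
→ AND → 100111011001 = 2521
0b110101000001 = 110101000001
→ AND → 100101000001 = 2369
→ shifted right by 2 → 001001010000 = 592
→ shifted left by 1 (mod 2^12) → 010010100000 = 1184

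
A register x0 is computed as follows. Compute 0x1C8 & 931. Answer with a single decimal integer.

0x1C8 = 0111001000
931 = 1110100011
AND → 0110000000 = 384

384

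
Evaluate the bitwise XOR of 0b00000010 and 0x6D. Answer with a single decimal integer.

111

a = 0000010
0x6D = 1101101
XOR → 1101111 = 111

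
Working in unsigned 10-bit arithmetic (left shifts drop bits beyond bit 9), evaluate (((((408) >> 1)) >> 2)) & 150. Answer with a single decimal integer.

408 = 0110011000
→ >> 1 → 0011001100 = 204
→ >> 2 → 0000110011 = 51
150 = 0010010110
→ & → 0000010010 = 18

18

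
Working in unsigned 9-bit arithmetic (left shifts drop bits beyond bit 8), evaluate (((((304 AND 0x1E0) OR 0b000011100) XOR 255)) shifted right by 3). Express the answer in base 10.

56

304 = 100110000
0x1E0 = 111100000
→ AND → 100100000 = 288
0b000011100 = 000011100
→ OR → 100111100 = 316
255 = 011111111
→ XOR → 111000011 = 451
→ shifted right by 3 → 000111000 = 56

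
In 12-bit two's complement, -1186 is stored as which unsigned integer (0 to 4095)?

1186 in 12 bits: 010010100010
Invert: 101101011101
Add 1:  101101011110 = 2910
(Check: 2^12 - 1186 = 4096 - 1186 = 2910.)

2910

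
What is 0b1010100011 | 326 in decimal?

999

a = 1010100011
326 = 0101000110
 OR → 1111100111 = 999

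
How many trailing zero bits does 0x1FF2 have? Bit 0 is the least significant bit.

1

0x1FF2 = 1111111110010
Trailing zeros: 1, so the lowest set bit is bit 1 (value 2).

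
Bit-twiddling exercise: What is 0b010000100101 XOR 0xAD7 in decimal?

3826

a = 010000100101
0xAD7 = 101011010111
XOR → 111011110010 = 3826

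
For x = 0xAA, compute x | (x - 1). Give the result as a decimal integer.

x = 10101010 = 170
x - 1 = 10101001
OR    = 10101011 = 171
(x | (x - 1) sets all bits below the lowest set bit.)

171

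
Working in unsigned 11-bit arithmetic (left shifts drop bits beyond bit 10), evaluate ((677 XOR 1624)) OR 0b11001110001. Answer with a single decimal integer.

1789

677 = 01010100101
1624 = 11001011000
→ XOR → 10011111101 = 1277
0b11001110001 = 11001110001
→ OR → 11011111101 = 1789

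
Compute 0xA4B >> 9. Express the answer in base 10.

0xA4B = 101001001011
shift right by 9 → 000000000101 = 5
(equivalently, floor(2635 / 512))

5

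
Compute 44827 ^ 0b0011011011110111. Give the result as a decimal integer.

44827 = 1010111100011011
b = 0011011011110111
XOR → 1001100111101100 = 39404

39404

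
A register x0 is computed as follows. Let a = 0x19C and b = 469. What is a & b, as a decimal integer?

404

0x19C = 110011100
469 = 111010101
AND → 110010100 = 404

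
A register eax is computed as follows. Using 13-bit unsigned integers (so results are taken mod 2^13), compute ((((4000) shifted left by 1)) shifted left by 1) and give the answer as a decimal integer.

4000 = 0111110100000
→ shifted left by 1 (mod 2^13) → 1111101000000 = 8000
→ shifted left by 1 (mod 2^13) → 1111010000000 = 7808

7808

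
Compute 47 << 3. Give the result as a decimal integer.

47 = 000101111
shift left by 3 → 101111000 = 376
(equivalently, 47 × 2^3 = 47 × 8)

376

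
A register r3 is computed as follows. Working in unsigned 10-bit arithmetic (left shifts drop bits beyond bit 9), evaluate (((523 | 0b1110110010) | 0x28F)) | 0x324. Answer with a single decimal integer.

959

523 = 1000001011
0b1110110010 = 1110110010
→ | → 1110111011 = 955
0x28F = 1010001111
→ | → 1110111111 = 959
0x324 = 1100100100
→ | → 1110111111 = 959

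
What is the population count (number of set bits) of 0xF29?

7

0xF29 = 111100101001
Count the 1s: 1 + 1 + 1 + 1 + 1 + 1 + 1 = 7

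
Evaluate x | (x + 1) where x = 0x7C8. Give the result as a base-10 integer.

1993

x = 11111001000 = 1992
x + 1 = 11111001001
OR    = 11111001001 = 1993
(x | (x + 1) sets the lowest cleared bit.)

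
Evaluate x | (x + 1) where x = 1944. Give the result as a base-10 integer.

1945

x = 11110011000 = 1944
x + 1 = 11110011001
OR    = 11110011001 = 1945
(x | (x + 1) sets the lowest cleared bit.)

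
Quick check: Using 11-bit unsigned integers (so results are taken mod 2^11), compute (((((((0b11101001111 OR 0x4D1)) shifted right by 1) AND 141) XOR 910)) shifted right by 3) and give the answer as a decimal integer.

0b11101001111 = 11101001111
0x4D1 = 10011010001
→ OR → 11111011111 = 2015
→ shifted right by 1 → 01111101111 = 1007
141 = 00010001101
→ AND → 00010001101 = 141
910 = 01110001110
→ XOR → 01100000011 = 771
→ shifted right by 3 → 00001100000 = 96

96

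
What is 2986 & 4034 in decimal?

2946

2986 = 101110101010
4034 = 111111000010
AND → 101110000010 = 2946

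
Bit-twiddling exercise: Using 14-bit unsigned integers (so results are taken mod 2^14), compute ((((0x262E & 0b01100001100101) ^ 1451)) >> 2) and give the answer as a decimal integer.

355

0x262E = 10011000101110
0b01100001100101 = 01100001100101
→ & → 00000000100100 = 36
1451 = 00010110101011
→ ^ → 00010110001111 = 1423
→ >> 2 → 00000101100011 = 355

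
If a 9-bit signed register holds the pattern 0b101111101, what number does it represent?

-131

pattern = 101111101 (MSB is 1 ⇒ negative)
Invert: 010000010, add 1 → 010000011 = 131, so the value is -131.
(Equivalently: 381 - 2^9 = 381 - 512 = -131.)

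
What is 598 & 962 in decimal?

598 = 1001010110
962 = 1111000010
AND → 1001000010 = 578

578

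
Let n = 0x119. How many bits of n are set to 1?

0x119 = 100011001
Count the 1s: 1 + 1 + 1 + 1 = 4

4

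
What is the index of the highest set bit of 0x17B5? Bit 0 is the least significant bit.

0x17B5 = 1011110110101
The topmost 1 is at position 12 (since 2^12 = 4096 ≤ 6069 < 8192).

12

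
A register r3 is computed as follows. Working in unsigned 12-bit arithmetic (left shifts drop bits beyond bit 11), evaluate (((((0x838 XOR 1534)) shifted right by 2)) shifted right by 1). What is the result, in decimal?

440

0x838 = 100000111000
1534 = 010111111110
→ XOR → 110111000110 = 3526
→ shifted right by 2 → 001101110001 = 881
→ shifted right by 1 → 000110111000 = 440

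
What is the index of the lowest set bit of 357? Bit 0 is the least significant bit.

357 = 101100101
Trailing zeros: 0, so the lowest set bit is bit 0 (value 1).

0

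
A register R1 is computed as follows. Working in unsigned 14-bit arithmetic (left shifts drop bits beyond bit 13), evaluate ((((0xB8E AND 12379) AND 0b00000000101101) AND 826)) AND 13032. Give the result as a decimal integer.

8

0xB8E = 00101110001110
12379 = 11000001011011
→ AND → 00000000001010 = 10
0b00000000101101 = 00000000101101
→ AND → 00000000001000 = 8
826 = 00001100111010
→ AND → 00000000001000 = 8
13032 = 11001011101000
→ AND → 00000000001000 = 8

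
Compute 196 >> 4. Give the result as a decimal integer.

12

196 = 11000100
shift right by 4 → 00001100 = 12
(equivalently, floor(196 / 16))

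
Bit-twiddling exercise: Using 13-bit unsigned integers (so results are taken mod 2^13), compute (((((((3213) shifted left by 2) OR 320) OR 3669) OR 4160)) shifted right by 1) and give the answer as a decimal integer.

4026

3213 = 0110010001101
→ shifted left by 2 (mod 2^13) → 1001000110100 = 4660
320 = 0000101000000
→ OR → 1001101110100 = 4980
3669 = 0111001010101
→ OR → 1111101110101 = 8053
4160 = 1000001000000
→ OR → 1111101110101 = 8053
→ shifted right by 1 → 0111110111010 = 4026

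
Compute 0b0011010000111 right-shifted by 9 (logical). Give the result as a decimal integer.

x = 11010000111
shift right by 9 → 00000000011 = 3
(equivalently, floor(1671 / 512))

3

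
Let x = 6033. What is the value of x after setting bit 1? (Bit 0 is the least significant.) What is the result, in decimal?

x = 01011110010001
bit 1 is currently 0; set it via x | (1 << 1) = x | 2
→ 01011110010011 = 6035

6035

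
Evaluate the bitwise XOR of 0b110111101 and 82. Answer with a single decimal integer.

a = 110111101
82 = 001010010
XOR → 111101111 = 495

495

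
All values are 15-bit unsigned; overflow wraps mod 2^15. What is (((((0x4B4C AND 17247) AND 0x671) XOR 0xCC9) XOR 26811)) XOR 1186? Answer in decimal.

25232

0x4B4C = 100101101001100
17247 = 100001101011111
→ AND → 100001101001100 = 17228
0x671 = 000011001110001
→ AND → 000001001000000 = 576
0xCC9 = 000110011001001
→ XOR → 000111010001001 = 3721
26811 = 110100010111011
→ XOR → 110011000110010 = 26162
1186 = 000010010100010
→ XOR → 110001010010000 = 25232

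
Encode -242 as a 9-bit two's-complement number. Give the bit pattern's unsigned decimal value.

270

242 in 9 bits: 011110010
Invert: 100001101
Add 1:  100001110 = 270
(Check: 2^9 - 242 = 512 - 242 = 270.)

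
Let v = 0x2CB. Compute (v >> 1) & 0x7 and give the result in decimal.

5

v = 1011001011
Shift right by 1: 101100101
Mask low 3 bits: 101 = 5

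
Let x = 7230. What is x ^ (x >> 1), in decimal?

x = 1110000111110 = 7230
x>>1 = 0111000011111
XOR  = 1001000100001 = 4641
(x ^ (x >> 1) gives the standard binary-reflected Gray code of x.)

4641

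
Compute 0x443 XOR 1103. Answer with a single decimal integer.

0x443 = 10001000011
1103 = 10001001111
XOR → 00000001100 = 12

12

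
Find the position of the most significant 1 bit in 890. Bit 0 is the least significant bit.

9

890 = 1101111010
The topmost 1 is at position 9 (since 2^9 = 512 ≤ 890 < 1024).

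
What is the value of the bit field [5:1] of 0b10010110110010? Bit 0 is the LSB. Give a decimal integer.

v = 10010110110010
Shift right by 1: 1001011011001
Mask low 5 bits: 11001 = 25

25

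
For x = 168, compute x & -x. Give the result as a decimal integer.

x = 10101000 = 168
-x (two's complement) = …01011000
AND   = 00001000 = 8
(x & -x isolates the lowest set bit of x.)

8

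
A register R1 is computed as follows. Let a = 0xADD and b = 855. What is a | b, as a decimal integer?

3039

0xADD = 101011011101
855 = 001101010111
 OR → 101111011111 = 3039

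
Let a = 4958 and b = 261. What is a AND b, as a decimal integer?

4958 = 1001101011110
261 = 0000100000101
AND → 0000100000100 = 260

260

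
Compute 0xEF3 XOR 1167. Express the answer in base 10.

2684

0xEF3 = 111011110011
1167 = 010010001111
XOR → 101001111100 = 2684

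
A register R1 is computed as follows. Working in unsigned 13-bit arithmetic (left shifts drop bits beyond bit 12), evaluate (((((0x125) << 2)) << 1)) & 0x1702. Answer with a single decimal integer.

0x125 = 0000100100101
→ << 2 (mod 2^13) → 0010010010100 = 1172
→ << 1 (mod 2^13) → 0100100101000 = 2344
0x1702 = 1011100000010
→ & → 0000100000000 = 256

256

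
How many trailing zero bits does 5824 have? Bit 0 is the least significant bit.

5824 = 1011011000000
Trailing zeros: 6, so the lowest set bit is bit 6 (value 64).

6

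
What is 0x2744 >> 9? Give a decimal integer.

19

0x2744 = 10011101000100
shift right by 9 → 00000000010011 = 19
(equivalently, floor(10052 / 512))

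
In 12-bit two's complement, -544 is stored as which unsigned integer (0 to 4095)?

544 in 12 bits: 001000100000
Invert: 110111011111
Add 1:  110111100000 = 3552
(Check: 2^12 - 544 = 4096 - 544 = 3552.)

3552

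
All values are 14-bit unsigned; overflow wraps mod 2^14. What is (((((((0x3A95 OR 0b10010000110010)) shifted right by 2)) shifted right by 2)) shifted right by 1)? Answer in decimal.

501

0x3A95 = 11101010010101
0b10010000110010 = 10010000110010
→ OR → 11111010110111 = 16055
→ shifted right by 2 → 00111110101101 = 4013
→ shifted right by 2 → 00001111101011 = 1003
→ shifted right by 1 → 00000111110101 = 501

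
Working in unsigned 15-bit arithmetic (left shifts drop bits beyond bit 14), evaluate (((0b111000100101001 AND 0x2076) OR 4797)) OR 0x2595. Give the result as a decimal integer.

14269

0b111000100101001 = 111000100101001
0x2076 = 010000001110110
→ AND → 010000000100000 = 8224
4797 = 001001010111101
→ OR → 011001010111101 = 12989
0x2595 = 010010110010101
→ OR → 011011110111101 = 14269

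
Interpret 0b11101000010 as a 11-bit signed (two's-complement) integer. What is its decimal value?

-190

pattern = 11101000010 (MSB is 1 ⇒ negative)
Invert: 00010111101, add 1 → 00010111110 = 190, so the value is -190.
(Equivalently: 1858 - 2^11 = 1858 - 2048 = -190.)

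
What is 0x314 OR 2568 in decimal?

0x314 = 001100010100
2568 = 101000001000
 OR → 101100011100 = 2844

2844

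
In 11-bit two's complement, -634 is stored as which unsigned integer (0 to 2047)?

634 in 11 bits: 01001111010
Invert: 10110000101
Add 1:  10110000110 = 1414
(Check: 2^11 - 634 = 2048 - 634 = 1414.)

1414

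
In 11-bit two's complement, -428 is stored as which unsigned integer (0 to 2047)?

1620

428 in 11 bits: 00110101100
Invert: 11001010011
Add 1:  11001010100 = 1620
(Check: 2^11 - 428 = 2048 - 428 = 1620.)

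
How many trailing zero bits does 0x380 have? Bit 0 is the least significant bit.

7

0x380 = 1110000000
Trailing zeros: 7, so the lowest set bit is bit 7 (value 128).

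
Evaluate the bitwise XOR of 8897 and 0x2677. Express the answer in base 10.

8897 = 10001011000001
0x2677 = 10011001110111
XOR → 00010010110110 = 1206

1206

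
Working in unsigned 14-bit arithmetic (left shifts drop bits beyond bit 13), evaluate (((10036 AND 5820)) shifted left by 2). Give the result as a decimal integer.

10036 = 10011100110100
5820 = 01011010111100
→ AND → 00011000110100 = 1588
→ shifted left by 2 (mod 2^14) → 01100011010000 = 6352

6352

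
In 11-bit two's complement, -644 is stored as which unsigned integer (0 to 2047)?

644 in 11 bits: 01010000100
Invert: 10101111011
Add 1:  10101111100 = 1404
(Check: 2^11 - 644 = 2048 - 644 = 1404.)

1404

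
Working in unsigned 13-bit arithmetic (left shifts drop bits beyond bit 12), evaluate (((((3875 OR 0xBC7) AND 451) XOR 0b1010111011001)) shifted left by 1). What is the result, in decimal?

2100

3875 = 0111100100011
0xBC7 = 0101111000111
→ OR → 0111111100111 = 4071
451 = 0000111000011
→ AND → 0000111000011 = 451
0b1010111011001 = 1010111011001
→ XOR → 1010000011010 = 5146
→ shifted left by 1 (mod 2^13) → 0100000110100 = 2100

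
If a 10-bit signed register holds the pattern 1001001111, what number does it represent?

-433

pattern = 1001001111 (MSB is 1 ⇒ negative)
Invert: 0110110000, add 1 → 0110110001 = 433, so the value is -433.
(Equivalently: 591 - 2^10 = 591 - 1024 = -433.)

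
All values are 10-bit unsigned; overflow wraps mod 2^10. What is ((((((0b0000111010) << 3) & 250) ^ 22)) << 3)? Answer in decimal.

560

0b0000111010 = 0000111010
→ << 3 (mod 2^10) → 0111010000 = 464
250 = 0011111010
→ & → 0011010000 = 208
22 = 0000010110
→ ^ → 0011000110 = 198
→ << 3 (mod 2^10) → 1000110000 = 560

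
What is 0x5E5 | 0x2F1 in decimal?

0x5E5 = 10111100101
0x2F1 = 01011110001
 OR → 11111110101 = 2037

2037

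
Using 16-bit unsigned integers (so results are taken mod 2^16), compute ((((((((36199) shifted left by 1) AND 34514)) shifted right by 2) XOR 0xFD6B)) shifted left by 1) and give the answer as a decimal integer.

36199 = 1000110101100111
→ shifted left by 1 (mod 2^16) → 0001101011001110 = 6862
34514 = 1000011011010010
→ AND → 0000001011000010 = 706
→ shifted right by 2 → 0000000010110000 = 176
0xFD6B = 1111110101101011
→ XOR → 1111110111011011 = 64987
→ shifted left by 1 (mod 2^16) → 1111101110110110 = 64438

64438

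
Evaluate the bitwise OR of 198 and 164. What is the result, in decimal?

230

198 = 11000110
164 = 10100100
 OR → 11100110 = 230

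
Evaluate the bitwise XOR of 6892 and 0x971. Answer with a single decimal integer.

5021

6892 = 1101011101100
0x971 = 0100101110001
XOR → 1001110011101 = 5021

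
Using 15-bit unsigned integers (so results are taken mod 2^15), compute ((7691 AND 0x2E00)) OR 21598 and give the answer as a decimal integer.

7691 = 001111000001011
0x2E00 = 010111000000000
→ AND → 000111000000000 = 3584
21598 = 101010001011110
→ OR → 101111001011110 = 24158

24158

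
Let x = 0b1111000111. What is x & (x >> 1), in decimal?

451

x = 1111000111 = 967
x>>1 = 0111100011
AND  = 0111000011 = 451
(x & (x >> 1) has a 1 wherever x has two consecutive 1 bits.)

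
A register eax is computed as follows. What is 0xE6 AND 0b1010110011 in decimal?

0xE6 = 0011100110
b = 1010110011
AND → 0010100010 = 162

162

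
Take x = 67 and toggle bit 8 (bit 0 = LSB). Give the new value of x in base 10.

x = 0001000011
bit 8 is currently 0; toggle it via x ^ (1 << 8) = x ^ 256
→ 0101000011 = 323

323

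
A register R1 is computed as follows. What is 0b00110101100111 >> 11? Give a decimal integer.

x = 110101100111
shift right by 11 → 000000000001 = 1
(equivalently, floor(3431 / 2048))

1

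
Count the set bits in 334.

334 = 101001110
Count the 1s: 1 + 1 + 1 + 1 + 1 = 5

5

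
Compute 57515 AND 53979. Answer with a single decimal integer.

49291

57515 = 1110000010101011
53979 = 1101001011011011
AND → 1100000010001011 = 49291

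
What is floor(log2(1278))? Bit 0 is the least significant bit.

1278 = 10011111110
The topmost 1 is at position 10 (since 2^10 = 1024 ≤ 1278 < 2048).

10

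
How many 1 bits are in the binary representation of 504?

6

504 = 111111000
Count the 1s: 1 + 1 + 1 + 1 + 1 + 1 = 6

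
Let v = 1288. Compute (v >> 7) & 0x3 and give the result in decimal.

2

v = 0010100001000
Shift right by 7: 001010
Mask low 2 bits: 10 = 2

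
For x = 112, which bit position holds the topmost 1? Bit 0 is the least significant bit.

6

112 = 1110000
The topmost 1 is at position 6 (since 2^6 = 64 ≤ 112 < 128).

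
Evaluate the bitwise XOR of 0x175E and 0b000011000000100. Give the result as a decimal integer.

0x175E = 1011101011110
b = 0011000000100
XOR → 1000101011010 = 4442

4442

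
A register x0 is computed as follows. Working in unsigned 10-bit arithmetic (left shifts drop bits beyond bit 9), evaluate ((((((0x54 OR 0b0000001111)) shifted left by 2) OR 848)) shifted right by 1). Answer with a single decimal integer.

446

0x54 = 0001010100
0b0000001111 = 0000001111
→ OR → 0001011111 = 95
→ shifted left by 2 (mod 2^10) → 0101111100 = 380
848 = 1101010000
→ OR → 1101111100 = 892
→ shifted right by 1 → 0110111110 = 446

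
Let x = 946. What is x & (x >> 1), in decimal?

x = 1110110010 = 946
x>>1 = 0111011001
AND  = 0110010000 = 400
(x & (x >> 1) has a 1 wherever x has two consecutive 1 bits.)

400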